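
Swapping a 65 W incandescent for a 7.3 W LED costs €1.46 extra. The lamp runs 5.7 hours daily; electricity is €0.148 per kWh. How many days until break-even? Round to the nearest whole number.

Power saved = 65 − 7.3 = 57.7 W
Daily energy saved = 57.7 W × 5.7 h = 328.9 Wh = 0.32889 kWh
Daily savings = 0.32889 × €0.148 = €0.0487
Payback = €1.46 / €0.0487 per day = 29.99 days

30 days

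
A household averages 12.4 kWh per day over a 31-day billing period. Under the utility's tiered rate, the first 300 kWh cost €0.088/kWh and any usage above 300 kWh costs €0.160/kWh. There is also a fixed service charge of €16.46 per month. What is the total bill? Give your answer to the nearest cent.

Usage = 12.4 kWh/day × 31 days = 384.4 kWh
First 300 kWh × €0.088 = €26.40
Remaining 84.4 kWh × €0.160 = €13.50
Energy charge = €39.90; + service €16.46 = €56.36

€56.36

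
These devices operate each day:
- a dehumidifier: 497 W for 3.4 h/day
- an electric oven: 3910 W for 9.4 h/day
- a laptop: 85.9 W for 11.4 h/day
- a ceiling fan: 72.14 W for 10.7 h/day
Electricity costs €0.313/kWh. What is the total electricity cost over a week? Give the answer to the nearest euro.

€88

dehumidifier: 497 W × 3.4 h × 7 d = 11,829 Wh = 11.83 kWh
electric oven: 3910 W × 9.4 h × 7 d = 257,278 Wh = 257.3 kWh
laptop: 85.9 W × 11.4 h × 7 d = 6,855 Wh = 6.855 kWh
ceiling fan: 72.14 W × 10.7 h × 7 d = 5,403 Wh = 5.403 kWh
Total energy = 11.83 + 257.3 + 6.855 + 5.403 = 281.4 kWh
Cost = 281.4 kWh × €0.313 = €88.07 ≈ €88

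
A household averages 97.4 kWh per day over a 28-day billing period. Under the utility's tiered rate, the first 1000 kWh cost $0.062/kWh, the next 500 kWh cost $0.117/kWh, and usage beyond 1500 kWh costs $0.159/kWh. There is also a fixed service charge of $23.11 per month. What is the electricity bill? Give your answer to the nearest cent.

Usage = 97.4 kWh/day × 28 days = 2727.2 kWh
First 1000 kWh × $0.062 = $62.00
Next 500 kWh × $0.117 = $58.50
Remaining 1227.2 kWh × $0.159 = $195.12
Energy charge = $315.62; + service $23.11 = $338.73

$338.73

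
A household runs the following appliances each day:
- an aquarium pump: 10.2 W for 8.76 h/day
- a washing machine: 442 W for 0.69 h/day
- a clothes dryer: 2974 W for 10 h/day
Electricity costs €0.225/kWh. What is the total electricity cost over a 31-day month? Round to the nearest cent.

aquarium pump: 10.2 W × 8.76 h × 31 d = 2,770 Wh = 2.77 kWh
washing machine: 442 W × 0.69 h × 31 d = 9,454 Wh = 9.454 kWh
clothes dryer: 2974 W × 10 h × 31 d = 921,940 Wh = 921.9 kWh
Total energy = 2.77 + 9.454 + 921.9 = 934.2 kWh
Cost = 934.2 kWh × €0.225 = €210.19

€210.19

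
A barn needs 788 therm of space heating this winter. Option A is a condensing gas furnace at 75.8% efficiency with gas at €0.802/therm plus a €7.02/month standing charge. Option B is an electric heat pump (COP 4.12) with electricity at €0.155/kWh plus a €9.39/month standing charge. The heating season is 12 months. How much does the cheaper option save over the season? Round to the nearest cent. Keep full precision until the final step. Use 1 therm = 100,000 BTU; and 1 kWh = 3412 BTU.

€63.56

Heat load = 788 therm × 100,000 = 78,800,000 BTU
Gas: input = 78,800,000 / 0.758 = 103,957,784 BTU = 1,040 therm → 1,040 × €0.802 = €833.74; + 12 × €7.02 standing = €917.98
Heat pump: 78,800,000 BTU / 3412 = 23,090 kWh heat; / 4.12 = 5,606 kWh in → × €0.155 = €868.86; + 12 × €9.39 standing = €981.54
Difference = |€917.98 − €981.54| = €63.56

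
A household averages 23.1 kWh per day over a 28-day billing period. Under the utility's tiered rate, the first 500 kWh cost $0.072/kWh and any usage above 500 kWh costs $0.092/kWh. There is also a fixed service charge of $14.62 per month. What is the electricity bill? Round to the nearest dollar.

$64

Usage = 23.1 kWh/day × 28 days = 646.8 kWh
First 500 kWh × $0.072 = $36.00
Remaining 146.8 kWh × $0.092 = $13.51
Energy charge = $49.51; + service $14.62 = $64.13 ≈ $64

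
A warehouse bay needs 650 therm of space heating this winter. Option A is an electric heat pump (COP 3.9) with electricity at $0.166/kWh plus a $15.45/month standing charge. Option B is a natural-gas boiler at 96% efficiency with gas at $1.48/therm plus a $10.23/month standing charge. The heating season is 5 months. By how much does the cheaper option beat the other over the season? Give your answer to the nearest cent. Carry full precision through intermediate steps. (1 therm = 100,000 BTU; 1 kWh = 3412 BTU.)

Heat load = 650 therm × 100,000 = 65,000,000 BTU
Gas: input = 65,000,000 / 0.96 = 67,708,333 BTU = 677.1 therm → 677.1 × $1.48 = $1,002.08; + 5 × $10.23 standing = $1,053.23
Heat pump: 65,000,000 BTU / 3412 = 19,050 kWh heat; / 3.9 = 4,885 kWh in → × $0.166 = $810.86; + 5 × $15.45 standing = $888.11
Difference = |$1,053.23 − $888.11| = $165.12

$165.12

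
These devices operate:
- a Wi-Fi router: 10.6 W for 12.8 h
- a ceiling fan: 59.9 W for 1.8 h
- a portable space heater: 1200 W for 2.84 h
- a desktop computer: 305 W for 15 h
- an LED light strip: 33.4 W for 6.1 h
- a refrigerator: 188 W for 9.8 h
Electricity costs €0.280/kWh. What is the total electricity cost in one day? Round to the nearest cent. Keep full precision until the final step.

€2.88

Wi-Fi router: 10.6 W × 12.8 h = 136 Wh = 0.1357 kWh
ceiling fan: 59.9 W × 1.8 h = 108 Wh = 0.1078 kWh
portable space heater: 1200 W × 2.84 h = 3,408 Wh = 3.408 kWh
desktop computer: 305 W × 15 h = 4,575 Wh = 4.575 kWh
LED light strip: 33.4 W × 6.1 h = 204 Wh = 0.2037 kWh
refrigerator: 188 W × 9.8 h = 1,842 Wh = 1.842 kWh
Total energy = 0.1357 + 0.1078 + 3.408 + 4.575 + 0.2037 + 1.842 = 10.27 kWh
Cost = 10.27 kWh × €0.280 = €2.88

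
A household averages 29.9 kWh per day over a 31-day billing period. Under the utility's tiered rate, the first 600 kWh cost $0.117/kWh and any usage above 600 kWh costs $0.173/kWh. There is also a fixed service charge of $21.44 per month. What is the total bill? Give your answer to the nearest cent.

$148.19

Usage = 29.9 kWh/day × 31 days = 926.9 kWh
First 600 kWh × $0.117 = $70.20
Remaining 326.9 kWh × $0.173 = $56.55
Energy charge = $126.75; + service $21.44 = $148.19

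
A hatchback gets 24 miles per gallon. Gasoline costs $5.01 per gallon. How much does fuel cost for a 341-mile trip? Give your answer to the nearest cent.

$71.18

Fuel = 341 mi / 24 mpg = 14.21 gal
Cost = 14.21 gal × $5.01/gal = $71.18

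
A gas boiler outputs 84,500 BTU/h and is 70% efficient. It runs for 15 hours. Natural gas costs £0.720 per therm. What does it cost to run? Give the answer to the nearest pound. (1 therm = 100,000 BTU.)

£13

Heat delivered = 84,500 BTU/h × 15 h = 1,267,500 BTU
Gas input = 1,267,500 / 0.700 = 1,810,714 BTU
= 1,810,714 / 100,000 = 18.11 therm
Cost = 18.11 × £0.720/therm = £13.04 ≈ £13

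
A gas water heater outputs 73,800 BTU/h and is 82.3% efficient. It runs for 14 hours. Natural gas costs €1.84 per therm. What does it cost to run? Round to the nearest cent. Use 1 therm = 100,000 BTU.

€23.10

Heat delivered = 73,800 BTU/h × 14 h = 1,033,200 BTU
Gas input = 1,033,200 / 0.823 = 1,255,407 BTU
= 1,255,407 / 100,000 = 12.55 therm
Cost = 12.55 × €1.84/therm = €23.10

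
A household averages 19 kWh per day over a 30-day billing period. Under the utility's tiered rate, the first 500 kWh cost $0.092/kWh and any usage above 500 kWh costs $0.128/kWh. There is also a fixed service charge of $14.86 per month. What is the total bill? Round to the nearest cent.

$69.82

Usage = 19 kWh/day × 30 days = 570 kWh
First 500 kWh × $0.092 = $46.00
Remaining 70 kWh × $0.128 = $8.96
Energy charge = $54.96; + service $14.86 = $69.82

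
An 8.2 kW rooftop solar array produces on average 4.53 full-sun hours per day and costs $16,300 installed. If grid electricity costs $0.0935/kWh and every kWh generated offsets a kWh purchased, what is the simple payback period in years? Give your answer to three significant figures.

12.9 years

Daily generation = 8.2 kW × 4.53 h = 37.15 kWh
Annual generation = 37.15 × 365 = 13558 kWh
Annual savings = 13558 × $0.0935 = $1,267.70
Payback = $16,300 / $1,267.70 = 12.9 years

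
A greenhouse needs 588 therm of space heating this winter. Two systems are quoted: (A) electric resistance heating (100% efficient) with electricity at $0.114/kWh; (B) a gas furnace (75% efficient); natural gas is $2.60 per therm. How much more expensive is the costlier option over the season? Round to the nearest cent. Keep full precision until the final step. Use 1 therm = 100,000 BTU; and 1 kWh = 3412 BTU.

Heat load = 588 therm × 100,000 = 58,800,000 BTU
Gas: input = 58,800,000 / 0.75 = 78,400,000 BTU = 784 therm → 784 × $2.60 = $2,038.40
Electric: 58,800,000 BTU / 3412 = 17,230 kWh → × $0.114 = $1,964.60
Difference = |$2,038.40 − $1,964.60| = $73.80

$73.80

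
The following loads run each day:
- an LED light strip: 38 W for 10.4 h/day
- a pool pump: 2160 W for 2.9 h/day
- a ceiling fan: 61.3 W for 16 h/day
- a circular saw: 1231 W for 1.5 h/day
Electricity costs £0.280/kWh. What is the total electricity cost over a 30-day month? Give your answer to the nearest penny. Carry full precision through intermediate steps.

£79.69

LED light strip: 38 W × 10.4 h × 30 d = 11,856 Wh = 11.86 kWh
pool pump: 2160 W × 2.9 h × 30 d = 187,920 Wh = 187.9 kWh
ceiling fan: 61.3 W × 16 h × 30 d = 29,424 Wh = 29.42 kWh
circular saw: 1231 W × 1.5 h × 30 d = 55,395 Wh = 55.4 kWh
Total energy = 11.86 + 187.9 + 29.42 + 55.4 = 284.6 kWh
Cost = 284.6 kWh × £0.280 = £79.69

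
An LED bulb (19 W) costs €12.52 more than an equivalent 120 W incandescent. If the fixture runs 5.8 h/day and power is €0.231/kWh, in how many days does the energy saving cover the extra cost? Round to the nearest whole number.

Power saved = 120 − 19 = 101 W
Daily energy saved = 101 W × 5.8 h = 585.8 Wh = 0.5858 kWh
Daily savings = 0.5858 × €0.231 = €0.1353
Payback = €12.52 / €0.1353 per day = 92.52 days

93 days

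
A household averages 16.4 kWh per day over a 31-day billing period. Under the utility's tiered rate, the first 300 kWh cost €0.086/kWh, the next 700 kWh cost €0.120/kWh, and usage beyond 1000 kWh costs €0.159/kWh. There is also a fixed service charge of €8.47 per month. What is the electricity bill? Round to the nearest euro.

Usage = 16.4 kWh/day × 31 days = 508.4 kWh
First 300 kWh × €0.086 = €25.80
Next 208.4 kWh × €0.120 = €25.01
Remaining tier: 0 kWh (not reached)
Energy charge = €50.81; + service €8.47 = €59.28 ≈ €59

€59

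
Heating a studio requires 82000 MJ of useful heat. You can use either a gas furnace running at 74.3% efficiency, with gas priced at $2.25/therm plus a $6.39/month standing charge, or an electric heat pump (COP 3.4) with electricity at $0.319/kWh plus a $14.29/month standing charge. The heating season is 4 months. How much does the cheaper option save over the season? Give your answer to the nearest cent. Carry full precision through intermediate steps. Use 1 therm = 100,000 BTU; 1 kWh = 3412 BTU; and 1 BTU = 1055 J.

Heat load = 82000 MJ = 82,000,000,000 J / 1055 = 77,725,118 BTU
Gas: input = 77,725,118 / 0.743 = 104,609,850 BTU = 1,046 therm → 1,046 × $2.25 = $2,353.72; + 4 × $6.39 standing = $2,379.28
Heat pump: 77,725,118 BTU / 3412 = 22,780 kWh heat; / 3.4 = 6,700 kWh in → × $0.319 = $2,137.29; + 4 × $14.29 standing = $2,194.45
Difference = |$2,379.28 − $2,194.45| = $184.83

$184.83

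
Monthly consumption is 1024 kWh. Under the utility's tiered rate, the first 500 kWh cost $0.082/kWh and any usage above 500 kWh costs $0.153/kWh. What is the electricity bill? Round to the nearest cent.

First 500 kWh × $0.082 = $41.00
Remaining 524 kWh × $0.153 = $80.17
Total = $121.17

$121.17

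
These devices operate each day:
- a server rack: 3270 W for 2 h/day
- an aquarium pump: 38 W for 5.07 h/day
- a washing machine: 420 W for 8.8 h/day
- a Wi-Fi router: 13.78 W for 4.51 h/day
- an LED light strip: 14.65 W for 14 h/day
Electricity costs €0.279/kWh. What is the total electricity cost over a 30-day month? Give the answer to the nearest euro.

€90

server rack: 3270 W × 2 h × 30 d = 196,200 Wh = 196.2 kWh
aquarium pump: 38 W × 5.07 h × 30 d = 5,780 Wh = 5.78 kWh
washing machine: 420 W × 8.8 h × 30 d = 110,880 Wh = 110.9 kWh
Wi-Fi router: 13.78 W × 4.51 h × 30 d = 1,864 Wh = 1.864 kWh
LED light strip: 14.65 W × 14 h × 30 d = 6,153 Wh = 6.153 kWh
Total energy = 196.2 + 5.78 + 110.9 + 1.864 + 6.153 = 320.9 kWh
Cost = 320.9 kWh × €0.279 = €89.52 ≈ €90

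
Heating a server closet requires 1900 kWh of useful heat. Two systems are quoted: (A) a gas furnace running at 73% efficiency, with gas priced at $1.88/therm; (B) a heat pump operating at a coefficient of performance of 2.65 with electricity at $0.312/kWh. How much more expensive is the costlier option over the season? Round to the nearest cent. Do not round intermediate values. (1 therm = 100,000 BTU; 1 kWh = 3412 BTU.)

Heat load = 1900 kWh × 3412 = 6,482,800 BTU
Gas: input = 6,482,800 / 0.73 = 8,880,548 BTU = 88.81 therm → 88.81 × $1.88 = $166.95
Heat pump: 6,482,800 BTU / 3412 = 1,900 kWh heat; / 2.65 = 717 kWh in → × $0.312 = $223.70
Difference = |$166.95 − $223.70| = $56.74

$56.74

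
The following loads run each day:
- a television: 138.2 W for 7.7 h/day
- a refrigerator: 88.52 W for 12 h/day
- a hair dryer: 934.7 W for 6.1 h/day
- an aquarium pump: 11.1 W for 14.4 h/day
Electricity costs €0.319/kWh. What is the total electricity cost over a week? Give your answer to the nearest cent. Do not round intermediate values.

television: 138.2 W × 7.7 h × 7 d = 7,449 Wh = 7.449 kWh
refrigerator: 88.52 W × 12 h × 7 d = 7,436 Wh = 7.436 kWh
hair dryer: 934.7 W × 6.1 h × 7 d = 39,912 Wh = 39.91 kWh
aquarium pump: 11.1 W × 14.4 h × 7 d = 1,119 Wh = 1.119 kWh
Total energy = 7.449 + 7.436 + 39.91 + 1.119 = 55.92 kWh
Cost = 55.92 kWh × €0.319 = €17.84

€17.84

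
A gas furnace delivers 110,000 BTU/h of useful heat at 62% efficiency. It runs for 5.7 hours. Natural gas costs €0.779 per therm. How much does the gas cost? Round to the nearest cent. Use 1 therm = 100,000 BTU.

Heat delivered = 110,000 BTU/h × 5.7 h = 627,000 BTU
Gas input = 627,000 / 0.62 = 1,011,290 BTU
= 1,011,290 / 100,000 = 10.11 therm
Cost = 10.11 × €0.779/therm = €7.88

€7.88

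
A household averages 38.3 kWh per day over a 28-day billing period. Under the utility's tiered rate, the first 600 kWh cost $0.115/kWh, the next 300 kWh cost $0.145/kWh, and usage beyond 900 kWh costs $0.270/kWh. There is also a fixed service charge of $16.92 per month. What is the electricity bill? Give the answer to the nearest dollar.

Usage = 38.3 kWh/day × 28 days = 1072.4 kWh
First 600 kWh × $0.115 = $69.00
Next 300 kWh × $0.145 = $43.50
Remaining 172.4 kWh × $0.270 = $46.55
Energy charge = $159.05; + service $16.92 = $175.97 ≈ $176

$176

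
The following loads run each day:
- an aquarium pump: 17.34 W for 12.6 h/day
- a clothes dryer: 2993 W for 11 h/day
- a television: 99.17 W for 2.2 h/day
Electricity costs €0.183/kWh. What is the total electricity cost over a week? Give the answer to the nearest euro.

€43

aquarium pump: 17.34 W × 12.6 h × 7 d = 1,529 Wh = 1.529 kWh
clothes dryer: 2993 W × 11 h × 7 d = 230,461 Wh = 230.5 kWh
television: 99.17 W × 2.2 h × 7 d = 1,527 Wh = 1.527 kWh
Total energy = 1.529 + 230.5 + 1.527 = 233.5 kWh
Cost = 233.5 kWh × €0.183 = €42.73 ≈ €43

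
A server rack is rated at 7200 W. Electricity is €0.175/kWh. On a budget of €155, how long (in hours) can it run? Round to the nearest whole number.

Energy budget = €155 / €0.175 per kWh = 885.7 kWh = 885,714 Wh
Runtime = 885,714 Wh / 7200 W = 123 h

123 h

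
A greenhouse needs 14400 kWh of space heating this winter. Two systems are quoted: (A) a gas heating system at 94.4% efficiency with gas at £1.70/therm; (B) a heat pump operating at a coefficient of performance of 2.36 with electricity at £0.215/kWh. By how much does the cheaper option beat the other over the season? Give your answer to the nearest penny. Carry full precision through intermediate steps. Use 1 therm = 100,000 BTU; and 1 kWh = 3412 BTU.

£427.06

Heat load = 14400 kWh × 3412 = 49,132,800 BTU
Gas: input = 49,132,800 / 0.944 = 52,047,458 BTU = 520.5 therm → 520.5 × £1.70 = £884.81
Heat pump: 49,132,800 BTU / 3412 = 14,400 kWh heat; / 2.36 = 6,102 kWh in → × £0.215 = £1,311.86
Difference = |£884.81 − £1,311.86| = £427.06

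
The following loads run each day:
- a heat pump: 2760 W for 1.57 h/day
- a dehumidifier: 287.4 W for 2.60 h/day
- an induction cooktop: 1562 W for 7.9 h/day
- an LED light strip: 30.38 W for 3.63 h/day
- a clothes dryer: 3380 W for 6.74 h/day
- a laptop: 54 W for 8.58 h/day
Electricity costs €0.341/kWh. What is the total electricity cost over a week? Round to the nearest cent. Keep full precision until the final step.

heat pump: 2760 W × 1.57 h × 7 d = 30,332 Wh = 30.33 kWh
dehumidifier: 287.4 W × 2.60 h × 7 d = 5,231 Wh = 5.231 kWh
induction cooktop: 1562 W × 7.9 h × 7 d = 86,379 Wh = 86.38 kWh
LED light strip: 30.38 W × 3.63 h × 7 d = 772 Wh = 0.772 kWh
clothes dryer: 3380 W × 6.74 h × 7 d = 159,468 Wh = 159.5 kWh
laptop: 54 W × 8.58 h × 7 d = 3,243 Wh = 3.243 kWh
Total energy = 30.33 + 5.231 + 86.38 + 0.772 + 159.5 + 3.243 = 285.4 kWh
Cost = 285.4 kWh × €0.341 = €97.33

€97.33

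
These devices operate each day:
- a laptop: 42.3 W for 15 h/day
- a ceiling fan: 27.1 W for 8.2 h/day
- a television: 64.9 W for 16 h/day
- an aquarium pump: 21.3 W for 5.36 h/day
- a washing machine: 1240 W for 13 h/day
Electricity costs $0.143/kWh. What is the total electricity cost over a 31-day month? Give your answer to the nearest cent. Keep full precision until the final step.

$80.37

laptop: 42.3 W × 15 h × 31 d = 19,670 Wh = 19.67 kWh
ceiling fan: 27.1 W × 8.2 h × 31 d = 6,889 Wh = 6.889 kWh
television: 64.9 W × 16 h × 31 d = 32,190 Wh = 32.19 kWh
aquarium pump: 21.3 W × 5.36 h × 31 d = 3,539 Wh = 3.539 kWh
washing machine: 1240 W × 13 h × 31 d = 499,720 Wh = 499.7 kWh
Total energy = 19.67 + 6.889 + 32.19 + 3.539 + 499.7 = 562 kWh
Cost = 562 kWh × $0.143 = $80.37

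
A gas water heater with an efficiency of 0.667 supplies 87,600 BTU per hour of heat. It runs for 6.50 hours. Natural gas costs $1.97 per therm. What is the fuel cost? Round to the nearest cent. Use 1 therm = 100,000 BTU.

$16.82

Heat delivered = 87,600 BTU/h × 6.50 h = 569,400 BTU
Gas input = 569,400 / 0.667 = 853,673 BTU
= 853,673 / 100,000 = 8.537 therm
Cost = 8.537 × $1.97/therm = $16.82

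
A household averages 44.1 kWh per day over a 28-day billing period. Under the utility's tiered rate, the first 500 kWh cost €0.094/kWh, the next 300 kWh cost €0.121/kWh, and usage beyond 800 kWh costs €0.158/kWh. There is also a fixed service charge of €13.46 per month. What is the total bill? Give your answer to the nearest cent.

Usage = 44.1 kWh/day × 28 days = 1234.8 kWh
First 500 kWh × €0.094 = €47.00
Next 300 kWh × €0.121 = €36.30
Remaining 434.8 kWh × €0.158 = €68.70
Energy charge = €152.00; + service €13.46 = €165.46

€165.46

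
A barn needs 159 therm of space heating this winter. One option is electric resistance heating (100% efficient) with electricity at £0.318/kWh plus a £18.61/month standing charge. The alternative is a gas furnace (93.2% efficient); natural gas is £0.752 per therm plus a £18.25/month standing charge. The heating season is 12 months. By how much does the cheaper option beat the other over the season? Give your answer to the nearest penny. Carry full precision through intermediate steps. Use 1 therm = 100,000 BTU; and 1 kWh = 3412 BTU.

Heat load = 159 therm × 100,000 = 15,900,000 BTU
Gas: input = 15,900,000 / 0.932 = 17,060,086 BTU = 170.6 therm → 170.6 × £0.752 = £128.29; + 12 × £18.25 standing = £347.29
Electric: 15,900,000 BTU / 3412 = 4,660 kWh → × £0.318 = £1,481.89; + 12 × £18.61 standing = £1,705.21
Difference = |£347.29 − £1,705.21| = £1,357.92

£1357.92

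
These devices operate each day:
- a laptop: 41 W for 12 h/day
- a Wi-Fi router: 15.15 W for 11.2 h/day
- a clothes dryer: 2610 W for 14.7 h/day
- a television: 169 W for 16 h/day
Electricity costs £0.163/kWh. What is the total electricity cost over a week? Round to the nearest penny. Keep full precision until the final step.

£47.62

laptop: 41 W × 12 h × 7 d = 3,444 Wh = 3.444 kWh
Wi-Fi router: 15.15 W × 11.2 h × 7 d = 1,188 Wh = 1.188 kWh
clothes dryer: 2610 W × 14.7 h × 7 d = 268,569 Wh = 268.6 kWh
television: 169 W × 16 h × 7 d = 18,928 Wh = 18.93 kWh
Total energy = 3.444 + 1.188 + 268.6 + 18.93 = 292.1 kWh
Cost = 292.1 kWh × £0.163 = £47.62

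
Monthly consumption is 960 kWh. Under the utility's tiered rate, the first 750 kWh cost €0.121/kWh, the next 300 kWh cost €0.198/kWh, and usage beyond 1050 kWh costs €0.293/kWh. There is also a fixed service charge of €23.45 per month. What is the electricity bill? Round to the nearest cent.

First 750 kWh × €0.121 = €90.75
Next 210 kWh × €0.198 = €41.58
Remaining tier: 0 kWh (not reached)
Energy charge = €132.33; + service €23.45 = €155.78

€155.78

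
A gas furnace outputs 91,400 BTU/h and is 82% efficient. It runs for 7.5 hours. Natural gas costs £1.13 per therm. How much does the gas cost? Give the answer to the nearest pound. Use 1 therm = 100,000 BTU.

Heat delivered = 91,400 BTU/h × 7.5 h = 685,500 BTU
Gas input = 685,500 / 0.82 = 835,976 BTU
= 835,976 / 100,000 = 8.36 therm
Cost = 8.36 × £1.13/therm = £9.45 ≈ £9

£9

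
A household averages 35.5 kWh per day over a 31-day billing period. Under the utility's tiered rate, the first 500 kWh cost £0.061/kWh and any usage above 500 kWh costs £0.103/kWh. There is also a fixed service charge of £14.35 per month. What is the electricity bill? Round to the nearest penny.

Usage = 35.5 kWh/day × 31 days = 1100.5 kWh
First 500 kWh × £0.061 = £30.50
Remaining 600.5 kWh × £0.103 = £61.85
Energy charge = £92.35; + service £14.35 = £106.70

£106.70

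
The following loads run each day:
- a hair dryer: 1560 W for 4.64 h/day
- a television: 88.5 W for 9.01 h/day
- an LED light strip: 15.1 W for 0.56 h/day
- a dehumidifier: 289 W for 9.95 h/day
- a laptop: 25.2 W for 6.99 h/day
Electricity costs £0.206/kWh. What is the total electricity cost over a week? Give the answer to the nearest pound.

£16

hair dryer: 1560 W × 4.64 h × 7 d = 50,669 Wh = 50.67 kWh
television: 88.5 W × 9.01 h × 7 d = 5,582 Wh = 5.582 kWh
LED light strip: 15.1 W × 0.56 h × 7 d = 59 Wh = 0.05919 kWh
dehumidifier: 289 W × 9.95 h × 7 d = 20,129 Wh = 20.13 kWh
laptop: 25.2 W × 6.99 h × 7 d = 1,233 Wh = 1.233 kWh
Total energy = 50.67 + 5.582 + 0.05919 + 20.13 + 1.233 = 77.67 kWh
Cost = 77.67 kWh × £0.206 = £16.00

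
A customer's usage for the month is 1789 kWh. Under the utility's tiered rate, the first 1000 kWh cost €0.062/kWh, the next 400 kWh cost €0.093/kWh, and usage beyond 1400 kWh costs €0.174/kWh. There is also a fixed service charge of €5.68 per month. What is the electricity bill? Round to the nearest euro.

€173

First 1000 kWh × €0.062 = €62.00
Next 400 kWh × €0.093 = €37.20
Remaining 389 kWh × €0.174 = €67.69
Energy charge = €166.89; + service €5.68 = €172.57 ≈ €173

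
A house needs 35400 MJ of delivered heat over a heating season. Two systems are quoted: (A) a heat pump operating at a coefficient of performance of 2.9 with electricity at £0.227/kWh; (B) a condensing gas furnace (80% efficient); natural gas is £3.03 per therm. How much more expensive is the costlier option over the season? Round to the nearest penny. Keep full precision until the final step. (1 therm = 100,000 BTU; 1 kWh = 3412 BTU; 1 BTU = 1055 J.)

Heat load = 35400 MJ = 35,400,000,000 J / 1055 = 33,554,502 BTU
Gas: input = 33,554,502 / 0.800 = 41,943,128 BTU = 419.4 therm → 419.4 × £3.03 = £1,270.88
Heat pump: 33,554,502 BTU / 3412 = 9,834 kWh heat; / 2.9 = 3,391 kWh in → × £0.227 = £769.79
Difference = |£1,270.88 − £769.79| = £501.09

£501.09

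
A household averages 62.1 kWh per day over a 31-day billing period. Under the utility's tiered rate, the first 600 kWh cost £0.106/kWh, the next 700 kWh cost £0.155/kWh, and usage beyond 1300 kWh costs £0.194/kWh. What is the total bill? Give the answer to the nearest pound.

Usage = 62.1 kWh/day × 31 days = 1925.1 kWh
First 600 kWh × £0.106 = £63.60
Next 700 kWh × £0.155 = £108.50
Remaining 625.1 kWh × £0.194 = £121.27
Total = £293.37 ≈ £293

£293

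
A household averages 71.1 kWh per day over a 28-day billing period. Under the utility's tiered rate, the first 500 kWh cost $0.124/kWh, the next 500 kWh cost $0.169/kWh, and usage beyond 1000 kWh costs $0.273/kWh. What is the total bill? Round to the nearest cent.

Usage = 71.1 kWh/day × 28 days = 1990.8 kWh
First 500 kWh × $0.124 = $62.00
Next 500 kWh × $0.169 = $84.50
Remaining 990.8 kWh × $0.273 = $270.49
Total = $416.99

$416.99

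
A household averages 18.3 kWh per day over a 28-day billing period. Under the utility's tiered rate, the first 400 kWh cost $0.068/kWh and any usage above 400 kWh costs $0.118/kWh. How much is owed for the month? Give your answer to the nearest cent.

$40.46

Usage = 18.3 kWh/day × 28 days = 512.4 kWh
First 400 kWh × $0.068 = $27.20
Remaining 112.4 kWh × $0.118 = $13.26
Total = $40.46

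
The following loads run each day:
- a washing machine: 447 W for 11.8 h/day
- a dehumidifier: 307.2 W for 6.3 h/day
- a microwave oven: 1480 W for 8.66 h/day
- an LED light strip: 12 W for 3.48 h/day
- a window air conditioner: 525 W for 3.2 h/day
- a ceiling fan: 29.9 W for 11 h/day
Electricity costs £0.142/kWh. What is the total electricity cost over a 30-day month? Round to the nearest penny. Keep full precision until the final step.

washing machine: 447 W × 11.8 h × 30 d = 158,238 Wh = 158.2 kWh
dehumidifier: 307.2 W × 6.3 h × 30 d = 58,061 Wh = 58.06 kWh
microwave oven: 1480 W × 8.66 h × 30 d = 384,504 Wh = 384.5 kWh
LED light strip: 12 W × 3.48 h × 30 d = 1,253 Wh = 1.253 kWh
window air conditioner: 525 W × 3.2 h × 30 d = 50,400 Wh = 50.4 kWh
ceiling fan: 29.9 W × 11 h × 30 d = 9,867 Wh = 9.867 kWh
Total energy = 158.2 + 58.06 + 384.5 + 1.253 + 50.4 + 9.867 = 662.3 kWh
Cost = 662.3 kWh × £0.142 = £94.05

£94.05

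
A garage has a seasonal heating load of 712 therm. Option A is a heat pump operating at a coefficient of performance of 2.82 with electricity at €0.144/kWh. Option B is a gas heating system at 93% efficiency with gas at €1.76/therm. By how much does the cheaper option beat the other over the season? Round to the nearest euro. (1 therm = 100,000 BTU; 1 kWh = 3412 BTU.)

Heat load = 712 therm × 100,000 = 71,200,000 BTU
Gas: input = 71,200,000 / 0.93 = 76,559,140 BTU = 765.6 therm → 765.6 × €1.76 = €1,347.44
Heat pump: 71,200,000 BTU / 3412 = 20,870 kWh heat; / 2.82 = 7,400 kWh in → × €0.144 = €1,065.58
Difference = |€1,347.44 − €1,065.58| = €281.87 ≈ €282

€282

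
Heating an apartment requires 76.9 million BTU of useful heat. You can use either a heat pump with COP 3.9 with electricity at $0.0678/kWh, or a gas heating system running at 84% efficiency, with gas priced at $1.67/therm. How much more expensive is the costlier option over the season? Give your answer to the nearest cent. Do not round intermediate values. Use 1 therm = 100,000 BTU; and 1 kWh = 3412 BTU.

$1137.03

Heat load = 76.9 × 10⁶ BTU = 76,900,000 BTU
Gas: input = 76,900,000 / 0.84 = 91,547,619 BTU = 915.5 therm → 915.5 × $1.67 = $1,528.85
Heat pump: 76,900,000 BTU / 3412 = 22,540 kWh heat; / 3.9 = 5,779 kWh in → × $0.0678 = $391.82
Difference = |$1,528.85 − $391.82| = $1,137.03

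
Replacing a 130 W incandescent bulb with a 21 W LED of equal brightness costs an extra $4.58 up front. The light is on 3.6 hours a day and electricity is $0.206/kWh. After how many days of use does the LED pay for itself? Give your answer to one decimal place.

56.7 days

Power saved = 130 − 21 = 109 W
Daily energy saved = 109 W × 3.6 h = 392.4 Wh = 0.3924 kWh
Daily savings = 0.3924 × $0.206 = $0.0808
Payback = $4.58 / $0.0808 per day = 56.66 days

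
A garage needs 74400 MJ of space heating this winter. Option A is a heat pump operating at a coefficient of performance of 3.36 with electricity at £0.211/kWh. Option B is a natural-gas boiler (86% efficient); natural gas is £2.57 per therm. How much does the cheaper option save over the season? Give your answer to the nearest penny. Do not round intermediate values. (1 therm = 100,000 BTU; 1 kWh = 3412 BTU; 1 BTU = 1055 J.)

£809.50

Heat load = 74400 MJ = 74,400,000,000 J / 1055 = 70,521,327 BTU
Gas: input = 70,521,327 / 0.86 = 82,001,543 BTU = 820 therm → 820 × £2.57 = £2,107.44
Heat pump: 70,521,327 BTU / 3412 = 20,670 kWh heat; / 3.36 = 6,151 kWh in → × £0.211 = £1,297.94
Difference = |£2,107.44 − £1,297.94| = £809.50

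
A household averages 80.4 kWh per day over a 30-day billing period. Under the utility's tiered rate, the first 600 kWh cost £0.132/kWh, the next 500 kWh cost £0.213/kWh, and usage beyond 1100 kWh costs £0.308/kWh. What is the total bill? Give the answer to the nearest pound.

£590

Usage = 80.4 kWh/day × 30 days = 2412 kWh
First 600 kWh × £0.132 = £79.20
Next 500 kWh × £0.213 = £106.50
Remaining 1312 kWh × £0.308 = £404.10
Total = £589.80 ≈ £590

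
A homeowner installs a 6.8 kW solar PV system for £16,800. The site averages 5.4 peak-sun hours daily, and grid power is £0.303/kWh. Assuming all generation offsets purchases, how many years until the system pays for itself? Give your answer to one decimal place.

4.1 years

Daily generation = 6.8 kW × 5.4 h = 36.72 kWh
Annual generation = 36.72 × 365 = 13403 kWh
Annual savings = 13403 × £0.303 = £4,061.05
Payback = £16,800 / £4,061.05 = 4.14 years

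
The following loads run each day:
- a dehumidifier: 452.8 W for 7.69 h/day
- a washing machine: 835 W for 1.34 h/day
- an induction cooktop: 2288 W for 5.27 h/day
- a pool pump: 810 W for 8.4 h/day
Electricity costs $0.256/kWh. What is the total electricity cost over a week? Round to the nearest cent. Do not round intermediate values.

dehumidifier: 452.8 W × 7.69 h × 7 d = 24,374 Wh = 24.37 kWh
washing machine: 835 W × 1.34 h × 7 d = 7,832 Wh = 7.832 kWh
induction cooktop: 2288 W × 5.27 h × 7 d = 84,404 Wh = 84.4 kWh
pool pump: 810 W × 8.4 h × 7 d = 47,628 Wh = 47.63 kWh
Total energy = 24.37 + 7.832 + 84.4 + 47.63 = 164.2 kWh
Cost = 164.2 kWh × $0.256 = $42.05

$42.05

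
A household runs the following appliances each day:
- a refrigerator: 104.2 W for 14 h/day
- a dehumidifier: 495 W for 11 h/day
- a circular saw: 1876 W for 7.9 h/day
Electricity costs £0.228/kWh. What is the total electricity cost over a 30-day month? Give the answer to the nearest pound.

£149

refrigerator: 104.2 W × 14 h × 30 d = 43,764 Wh = 43.76 kWh
dehumidifier: 495 W × 11 h × 30 d = 163,350 Wh = 163.3 kWh
circular saw: 1876 W × 7.9 h × 30 d = 444,612 Wh = 444.6 kWh
Total energy = 43.76 + 163.3 + 444.6 = 651.7 kWh
Cost = 651.7 kWh × £0.228 = £148.59 ≈ £149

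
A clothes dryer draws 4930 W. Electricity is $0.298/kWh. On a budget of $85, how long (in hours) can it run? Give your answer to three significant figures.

Energy budget = $85 / $0.298 per kWh = 285.2 kWh = 285,235 Wh
Runtime = 285,235 Wh / 4930 W = 57.86 h

57.9 h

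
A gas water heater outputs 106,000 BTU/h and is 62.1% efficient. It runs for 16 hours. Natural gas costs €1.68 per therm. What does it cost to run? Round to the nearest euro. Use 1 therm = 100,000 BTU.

Heat delivered = 106,000 BTU/h × 16 h = 1,696,000 BTU
Gas input = 1,696,000 / 0.621 = 2,731,079 BTU
= 2,731,079 / 100,000 = 27.31 therm
Cost = 27.31 × €1.68/therm = €45.88 ≈ €46

€46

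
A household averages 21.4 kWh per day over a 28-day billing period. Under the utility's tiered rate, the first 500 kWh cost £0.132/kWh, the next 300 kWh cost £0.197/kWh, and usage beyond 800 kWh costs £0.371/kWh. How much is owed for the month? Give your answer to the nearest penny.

£85.54

Usage = 21.4 kWh/day × 28 days = 599.2 kWh
First 500 kWh × £0.132 = £66.00
Next 99.2 kWh × £0.197 = £19.54
Remaining tier: 0 kWh (not reached)
Total = £85.54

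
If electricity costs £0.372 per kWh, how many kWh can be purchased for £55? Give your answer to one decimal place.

147.8 kWh

£55 / £0.372 per kWh = 147.8 kWh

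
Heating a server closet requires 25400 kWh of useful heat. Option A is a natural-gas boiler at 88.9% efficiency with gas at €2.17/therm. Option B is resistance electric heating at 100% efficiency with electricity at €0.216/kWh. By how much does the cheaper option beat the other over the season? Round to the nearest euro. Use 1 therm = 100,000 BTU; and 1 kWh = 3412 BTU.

€3371

Heat load = 25400 kWh × 3412 = 86,664,800 BTU
Gas: input = 86,664,800 / 0.889 = 97,485,714 BTU = 974.9 therm → 974.9 × €2.17 = €2,115.44
Electric: 86,664,800 BTU / 3412 = 25,400 kWh → × €0.216 = €5,486.40
Difference = |€2,115.44 − €5,486.40| = €3,370.96 ≈ €3371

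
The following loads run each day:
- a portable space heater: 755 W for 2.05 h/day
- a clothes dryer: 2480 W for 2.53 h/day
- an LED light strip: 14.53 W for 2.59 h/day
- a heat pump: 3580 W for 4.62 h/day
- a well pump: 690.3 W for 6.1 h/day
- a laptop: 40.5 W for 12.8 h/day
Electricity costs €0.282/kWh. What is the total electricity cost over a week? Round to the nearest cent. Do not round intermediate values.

portable space heater: 755 W × 2.05 h × 7 d = 10,834 Wh = 10.83 kWh
clothes dryer: 2480 W × 2.53 h × 7 d = 43,921 Wh = 43.92 kWh
LED light strip: 14.53 W × 2.59 h × 7 d = 263 Wh = 0.2634 kWh
heat pump: 3580 W × 4.62 h × 7 d = 115,777 Wh = 115.8 kWh
well pump: 690.3 W × 6.1 h × 7 d = 29,476 Wh = 29.48 kWh
laptop: 40.5 W × 12.8 h × 7 d = 3,629 Wh = 3.629 kWh
Total energy = 10.83 + 43.92 + 0.2634 + 115.8 + 29.48 + 3.629 = 203.9 kWh
Cost = 203.9 kWh × €0.282 = €57.50

€57.50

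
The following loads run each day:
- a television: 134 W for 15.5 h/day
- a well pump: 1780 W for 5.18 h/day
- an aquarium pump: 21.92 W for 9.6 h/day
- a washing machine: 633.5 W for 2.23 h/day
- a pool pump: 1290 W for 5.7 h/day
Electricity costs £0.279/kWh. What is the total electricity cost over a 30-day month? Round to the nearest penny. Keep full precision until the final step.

television: 134 W × 15.5 h × 30 d = 62,310 Wh = 62.31 kWh
well pump: 1780 W × 5.18 h × 30 d = 276,612 Wh = 276.6 kWh
aquarium pump: 21.92 W × 9.6 h × 30 d = 6,313 Wh = 6.313 kWh
washing machine: 633.5 W × 2.23 h × 30 d = 42,381 Wh = 42.38 kWh
pool pump: 1290 W × 5.7 h × 30 d = 220,590 Wh = 220.6 kWh
Total energy = 62.31 + 276.6 + 6.313 + 42.38 + 220.6 = 608.2 kWh
Cost = 608.2 kWh × £0.279 = £169.69

£169.69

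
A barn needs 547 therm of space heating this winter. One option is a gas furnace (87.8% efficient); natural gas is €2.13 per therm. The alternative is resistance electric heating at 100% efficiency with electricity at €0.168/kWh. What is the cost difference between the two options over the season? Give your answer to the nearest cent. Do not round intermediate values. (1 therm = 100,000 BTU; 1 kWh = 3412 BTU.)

Heat load = 547 therm × 100,000 = 54,700,000 BTU
Gas: input = 54,700,000 / 0.878 = 62,300,683 BTU = 623 therm → 623 × €2.13 = €1,327.00
Electric: 54,700,000 BTU / 3412 = 16,030 kWh → × €0.168 = €2,693.32
Difference = |€1,327.00 − €2,693.32| = €1,366.31

€1366.31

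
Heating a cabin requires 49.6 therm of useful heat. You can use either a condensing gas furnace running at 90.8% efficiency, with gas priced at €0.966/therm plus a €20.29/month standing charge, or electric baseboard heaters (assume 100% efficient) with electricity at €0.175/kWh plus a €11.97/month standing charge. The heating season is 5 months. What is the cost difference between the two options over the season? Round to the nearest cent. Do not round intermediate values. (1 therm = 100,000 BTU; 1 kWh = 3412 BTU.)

Heat load = 49.6 therm × 100,000 = 4,960,000 BTU
Gas: input = 4,960,000 / 0.908 = 5,462,555 BTU = 54.63 therm → 54.63 × €0.966 = €52.77; + 5 × €20.29 standing = €154.22
Electric: 4,960,000 BTU / 3412 = 1,454 kWh → × €0.175 = €254.40; + 5 × €11.97 standing = €314.25
Difference = |€154.22 − €314.25| = €160.03

€160.03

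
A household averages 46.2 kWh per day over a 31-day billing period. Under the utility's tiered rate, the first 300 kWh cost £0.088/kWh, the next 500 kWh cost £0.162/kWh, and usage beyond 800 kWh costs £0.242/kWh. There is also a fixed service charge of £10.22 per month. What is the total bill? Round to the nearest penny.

£270.61

Usage = 46.2 kWh/day × 31 days = 1432.2 kWh
First 300 kWh × £0.088 = £26.40
Next 500 kWh × £0.162 = £81.00
Remaining 632.2 kWh × £0.242 = £152.99
Energy charge = £260.39; + service £10.22 = £270.61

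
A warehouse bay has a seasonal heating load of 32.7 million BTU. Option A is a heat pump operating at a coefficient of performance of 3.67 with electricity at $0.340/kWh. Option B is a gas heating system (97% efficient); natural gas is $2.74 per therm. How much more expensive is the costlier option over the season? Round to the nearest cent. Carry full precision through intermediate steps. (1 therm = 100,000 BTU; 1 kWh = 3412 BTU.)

Heat load = 32.7 × 10⁶ BTU = 32,700,000 BTU
Gas: input = 32,700,000 / 0.97 = 33,711,340 BTU = 337.1 therm → 337.1 × $2.74 = $923.69
Heat pump: 32,700,000 BTU / 3412 = 9,584 kWh heat; / 3.67 = 2,611 kWh in → × $0.340 = $887.87
Difference = |$923.69 − $887.87| = $35.82

$35.82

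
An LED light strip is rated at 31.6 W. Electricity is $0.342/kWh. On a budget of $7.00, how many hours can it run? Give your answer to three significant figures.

Energy budget = $7.00 / $0.342 per kWh = 20.47 kWh = 20,468 Wh
Runtime = 20,468 Wh / 31.6 W = 647.7 h

648 h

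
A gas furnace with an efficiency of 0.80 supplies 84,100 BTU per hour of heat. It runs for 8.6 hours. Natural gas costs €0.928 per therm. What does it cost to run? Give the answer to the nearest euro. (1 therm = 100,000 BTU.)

€8

Heat delivered = 84,100 BTU/h × 8.6 h = 723,260 BTU
Gas input = 723,260 / 0.80 = 904,075 BTU
= 904,075 / 100,000 = 9.041 therm
Cost = 9.041 × €0.928/therm = €8.39 ≈ €8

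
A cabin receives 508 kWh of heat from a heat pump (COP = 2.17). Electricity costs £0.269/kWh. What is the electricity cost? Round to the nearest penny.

Electrical input = 508 kWh / 2.17 = 234.1 kWh
Cost = 234.1 × £0.269/kWh = £62.97

£62.97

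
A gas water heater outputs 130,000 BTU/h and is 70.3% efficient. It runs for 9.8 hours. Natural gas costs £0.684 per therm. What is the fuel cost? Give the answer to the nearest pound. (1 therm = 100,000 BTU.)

Heat delivered = 130,000 BTU/h × 9.8 h = 1,274,000 BTU
Gas input = 1,274,000 / 0.703 = 1,812,233 BTU
= 1,812,233 / 100,000 = 18.12 therm
Cost = 18.12 × £0.684/therm = £12.40 ≈ £12

£12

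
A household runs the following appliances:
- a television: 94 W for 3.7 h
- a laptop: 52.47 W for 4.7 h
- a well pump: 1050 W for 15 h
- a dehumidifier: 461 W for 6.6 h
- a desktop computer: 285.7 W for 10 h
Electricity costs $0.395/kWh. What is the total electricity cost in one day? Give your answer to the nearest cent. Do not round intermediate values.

$8.79

television: 94 W × 3.7 h = 348 Wh = 0.3478 kWh
laptop: 52.47 W × 4.7 h = 247 Wh = 0.2466 kWh
well pump: 1050 W × 15 h = 15,750 Wh = 15.75 kWh
dehumidifier: 461 W × 6.6 h = 3,043 Wh = 3.043 kWh
desktop computer: 285.7 W × 10 h = 2,857 Wh = 2.857 kWh
Total energy = 0.3478 + 0.2466 + 15.75 + 3.043 + 2.857 = 22.24 kWh
Cost = 22.24 kWh × $0.395 = $8.79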